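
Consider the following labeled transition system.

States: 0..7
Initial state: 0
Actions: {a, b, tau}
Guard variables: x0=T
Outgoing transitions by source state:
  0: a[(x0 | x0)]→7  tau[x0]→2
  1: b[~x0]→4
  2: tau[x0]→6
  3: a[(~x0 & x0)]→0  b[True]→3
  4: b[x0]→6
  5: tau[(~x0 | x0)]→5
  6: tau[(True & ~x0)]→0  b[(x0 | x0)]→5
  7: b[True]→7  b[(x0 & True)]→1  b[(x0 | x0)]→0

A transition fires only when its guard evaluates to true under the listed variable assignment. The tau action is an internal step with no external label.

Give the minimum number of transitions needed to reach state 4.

Answer: UNREACHABLE

Trace:
BFS to 4:
  L0 = {0}
  L1 = {2,7}
  L2 = {1,6}
  L3 = {5}
4 never appears.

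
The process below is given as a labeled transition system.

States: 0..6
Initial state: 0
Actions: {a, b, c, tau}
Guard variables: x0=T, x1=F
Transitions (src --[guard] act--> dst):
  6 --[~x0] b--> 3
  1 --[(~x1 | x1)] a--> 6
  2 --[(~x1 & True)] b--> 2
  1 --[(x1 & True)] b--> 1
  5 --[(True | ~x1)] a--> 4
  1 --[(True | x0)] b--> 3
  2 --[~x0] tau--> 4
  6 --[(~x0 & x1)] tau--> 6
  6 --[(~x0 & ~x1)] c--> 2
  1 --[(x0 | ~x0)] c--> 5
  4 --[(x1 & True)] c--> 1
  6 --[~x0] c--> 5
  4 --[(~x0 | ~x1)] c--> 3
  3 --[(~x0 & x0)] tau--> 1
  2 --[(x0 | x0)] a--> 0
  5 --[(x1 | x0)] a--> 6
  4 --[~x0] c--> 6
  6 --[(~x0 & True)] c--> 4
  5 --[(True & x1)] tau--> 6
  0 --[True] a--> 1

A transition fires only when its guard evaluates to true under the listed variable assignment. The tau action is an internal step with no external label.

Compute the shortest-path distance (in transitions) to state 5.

Breadth-first toward 5:
  Layer 0: {0}
  Layer 1: {1}
  Layer 2: {3,5,6}
first hit 5 at d=2 via a·c

Answer: 2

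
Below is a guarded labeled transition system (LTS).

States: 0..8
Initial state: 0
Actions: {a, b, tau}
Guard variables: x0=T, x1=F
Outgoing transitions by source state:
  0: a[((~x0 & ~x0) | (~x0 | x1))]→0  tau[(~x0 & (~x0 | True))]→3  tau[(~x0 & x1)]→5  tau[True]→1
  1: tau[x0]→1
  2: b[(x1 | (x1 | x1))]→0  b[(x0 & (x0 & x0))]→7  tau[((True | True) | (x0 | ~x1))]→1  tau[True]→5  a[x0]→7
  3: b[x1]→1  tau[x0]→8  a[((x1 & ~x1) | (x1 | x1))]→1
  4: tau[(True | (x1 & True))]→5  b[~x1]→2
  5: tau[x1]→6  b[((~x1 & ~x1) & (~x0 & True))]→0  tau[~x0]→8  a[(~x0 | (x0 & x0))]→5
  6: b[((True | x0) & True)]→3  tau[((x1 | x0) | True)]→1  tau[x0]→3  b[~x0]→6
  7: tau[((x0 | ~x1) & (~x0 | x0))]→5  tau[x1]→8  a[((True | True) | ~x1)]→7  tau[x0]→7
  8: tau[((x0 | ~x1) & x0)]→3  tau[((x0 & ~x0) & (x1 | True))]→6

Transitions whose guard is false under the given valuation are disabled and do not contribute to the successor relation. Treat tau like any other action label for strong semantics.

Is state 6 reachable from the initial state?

Answer: UNREACHABLE

Trace:
Guard filter leaves 17 enabled edge(s).
depth 0: {0}
depth 1: {1}  cumulative {0,1}
Reachable = {0,1}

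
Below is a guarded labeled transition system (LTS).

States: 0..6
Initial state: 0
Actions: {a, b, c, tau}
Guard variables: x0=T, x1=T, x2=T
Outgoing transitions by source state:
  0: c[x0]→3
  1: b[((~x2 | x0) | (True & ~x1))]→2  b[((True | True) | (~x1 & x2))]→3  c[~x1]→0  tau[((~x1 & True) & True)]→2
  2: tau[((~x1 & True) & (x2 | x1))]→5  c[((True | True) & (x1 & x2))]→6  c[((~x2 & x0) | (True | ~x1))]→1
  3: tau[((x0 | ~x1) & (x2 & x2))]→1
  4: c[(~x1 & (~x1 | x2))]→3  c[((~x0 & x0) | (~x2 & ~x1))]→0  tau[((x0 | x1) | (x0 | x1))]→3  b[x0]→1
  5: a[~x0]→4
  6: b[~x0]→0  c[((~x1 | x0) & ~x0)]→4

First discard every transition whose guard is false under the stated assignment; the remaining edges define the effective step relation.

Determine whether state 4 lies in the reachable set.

8 transition(s) survive guard evaluation.
depth 0: {0}
depth 1: {3}  now seen {0,3}
depth 2: {1}  now seen {0,1,3}
depth 3: {2}  now seen {0,1,2,3}
depth 4: {6}  now seen {0,1,2,3,6}
Reachable = {0,1,2,3,6}

Answer: UNREACHABLE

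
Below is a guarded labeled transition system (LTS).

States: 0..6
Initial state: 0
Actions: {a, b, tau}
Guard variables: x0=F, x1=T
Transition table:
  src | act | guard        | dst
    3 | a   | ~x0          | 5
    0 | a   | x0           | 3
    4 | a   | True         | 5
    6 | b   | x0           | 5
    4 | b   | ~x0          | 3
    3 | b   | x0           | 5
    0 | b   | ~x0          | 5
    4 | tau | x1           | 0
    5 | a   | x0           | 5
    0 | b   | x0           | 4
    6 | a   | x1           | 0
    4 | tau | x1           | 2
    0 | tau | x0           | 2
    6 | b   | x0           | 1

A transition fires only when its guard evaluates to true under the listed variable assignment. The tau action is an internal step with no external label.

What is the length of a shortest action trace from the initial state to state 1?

Answer: UNREACHABLE

Trace:
BFS to 1:
  L0 = {0}
  L1 = {5}
1 never appears.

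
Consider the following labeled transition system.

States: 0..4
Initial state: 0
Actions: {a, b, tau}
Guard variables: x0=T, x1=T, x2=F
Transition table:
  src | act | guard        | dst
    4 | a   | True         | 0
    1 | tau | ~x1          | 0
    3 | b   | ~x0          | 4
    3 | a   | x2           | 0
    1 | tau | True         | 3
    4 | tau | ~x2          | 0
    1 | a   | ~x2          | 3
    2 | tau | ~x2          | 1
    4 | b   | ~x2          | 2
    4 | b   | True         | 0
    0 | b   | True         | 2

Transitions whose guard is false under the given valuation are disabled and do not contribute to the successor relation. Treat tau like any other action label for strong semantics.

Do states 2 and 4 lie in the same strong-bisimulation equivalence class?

Answer: NOT BISIMILAR

Trace:
Bisimulation quotient by refinement:
  round 0: {{0,1,2,3,4}}
  round 1: {{0},{1},{2},{3},{4}}
Fixed point at round 2; 5 class(es).
2∈{2}, 4∈{4}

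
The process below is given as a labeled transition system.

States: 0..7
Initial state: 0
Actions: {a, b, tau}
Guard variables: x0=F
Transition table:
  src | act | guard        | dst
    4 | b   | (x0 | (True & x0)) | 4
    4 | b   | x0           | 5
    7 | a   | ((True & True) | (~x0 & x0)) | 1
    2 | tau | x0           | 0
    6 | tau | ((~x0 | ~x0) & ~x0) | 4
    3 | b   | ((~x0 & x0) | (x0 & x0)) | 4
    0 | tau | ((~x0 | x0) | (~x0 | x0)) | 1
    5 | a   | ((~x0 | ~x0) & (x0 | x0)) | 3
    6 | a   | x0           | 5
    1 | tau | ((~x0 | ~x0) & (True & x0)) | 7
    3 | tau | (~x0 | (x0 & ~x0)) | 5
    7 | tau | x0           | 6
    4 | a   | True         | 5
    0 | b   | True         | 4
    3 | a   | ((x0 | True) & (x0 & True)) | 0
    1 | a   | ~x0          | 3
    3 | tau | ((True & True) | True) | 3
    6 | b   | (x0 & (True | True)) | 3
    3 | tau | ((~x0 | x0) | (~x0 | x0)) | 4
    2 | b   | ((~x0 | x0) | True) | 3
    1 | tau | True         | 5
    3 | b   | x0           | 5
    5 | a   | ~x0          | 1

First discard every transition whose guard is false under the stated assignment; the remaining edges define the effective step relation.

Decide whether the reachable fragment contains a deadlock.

R = {0,1,3,4,5}
  0: b→4  tau→1  [2 exit(s)]
  1: a→3  tau→5  [2 exit(s)]
  3: tau→3  tau→4  tau→5  [3 exit(s)]
  4: a→5  [1 exit(s)]
  5: a→1  [1 exit(s)]

Answer: DEADLOCK-FREE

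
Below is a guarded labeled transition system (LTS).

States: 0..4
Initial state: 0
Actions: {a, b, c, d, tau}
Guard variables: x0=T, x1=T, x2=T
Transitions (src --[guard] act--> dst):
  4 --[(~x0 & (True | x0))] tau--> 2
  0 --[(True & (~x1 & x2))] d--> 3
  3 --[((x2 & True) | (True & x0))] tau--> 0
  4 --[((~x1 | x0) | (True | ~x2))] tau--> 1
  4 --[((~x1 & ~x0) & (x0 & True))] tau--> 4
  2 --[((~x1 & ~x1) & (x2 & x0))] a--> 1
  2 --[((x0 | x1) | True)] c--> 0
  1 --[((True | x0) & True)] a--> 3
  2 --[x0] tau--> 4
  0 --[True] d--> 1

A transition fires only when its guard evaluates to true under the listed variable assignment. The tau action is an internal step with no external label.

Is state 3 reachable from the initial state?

After dropping false guards: 6 live edges.
depth 0: {0}
depth 1: {1}  now seen {0,1}
depth 2: {3}  now seen {0,1,3}
Reach set: {0,1,3}
witness 3: d·a

Answer: REACHABLE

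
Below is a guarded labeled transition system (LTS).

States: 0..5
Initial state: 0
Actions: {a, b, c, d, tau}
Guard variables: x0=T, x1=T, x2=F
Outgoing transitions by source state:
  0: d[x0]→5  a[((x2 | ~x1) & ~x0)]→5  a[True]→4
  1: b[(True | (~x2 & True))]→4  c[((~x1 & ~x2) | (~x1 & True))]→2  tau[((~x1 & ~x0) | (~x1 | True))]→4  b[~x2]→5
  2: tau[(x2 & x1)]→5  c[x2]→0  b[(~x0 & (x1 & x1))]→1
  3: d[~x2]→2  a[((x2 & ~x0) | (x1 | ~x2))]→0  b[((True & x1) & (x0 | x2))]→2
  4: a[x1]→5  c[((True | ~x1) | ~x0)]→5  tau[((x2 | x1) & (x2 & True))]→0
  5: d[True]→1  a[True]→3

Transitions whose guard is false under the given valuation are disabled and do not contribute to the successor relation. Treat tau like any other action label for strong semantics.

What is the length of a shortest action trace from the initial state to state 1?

Answer: 2

Analysis:
BFS to 1:
  Layer 0: {0}
  Layer 1: {4,5}
  Layer 2: {1,3}
depth(1)=2, e.g. d·d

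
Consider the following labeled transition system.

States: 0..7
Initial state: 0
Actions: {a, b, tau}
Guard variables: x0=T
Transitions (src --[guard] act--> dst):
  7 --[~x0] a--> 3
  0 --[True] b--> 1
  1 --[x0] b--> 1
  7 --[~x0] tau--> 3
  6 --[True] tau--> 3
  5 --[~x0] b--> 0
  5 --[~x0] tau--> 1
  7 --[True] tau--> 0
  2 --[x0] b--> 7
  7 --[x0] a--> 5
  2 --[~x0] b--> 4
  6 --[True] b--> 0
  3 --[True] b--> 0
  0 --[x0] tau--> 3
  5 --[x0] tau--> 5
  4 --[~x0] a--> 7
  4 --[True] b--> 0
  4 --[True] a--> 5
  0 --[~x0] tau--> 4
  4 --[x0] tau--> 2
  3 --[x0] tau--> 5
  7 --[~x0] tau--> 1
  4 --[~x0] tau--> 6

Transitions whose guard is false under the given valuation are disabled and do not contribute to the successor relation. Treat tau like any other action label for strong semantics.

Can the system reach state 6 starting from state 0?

Guard filter leaves 14 enabled edge(s).
L0 = {0}
L1 = {1,3}  now seen {0,1,3}
L2 = {5}  now seen {0,1,3,5}
R = {0,1,3,5}

Answer: UNREACHABLE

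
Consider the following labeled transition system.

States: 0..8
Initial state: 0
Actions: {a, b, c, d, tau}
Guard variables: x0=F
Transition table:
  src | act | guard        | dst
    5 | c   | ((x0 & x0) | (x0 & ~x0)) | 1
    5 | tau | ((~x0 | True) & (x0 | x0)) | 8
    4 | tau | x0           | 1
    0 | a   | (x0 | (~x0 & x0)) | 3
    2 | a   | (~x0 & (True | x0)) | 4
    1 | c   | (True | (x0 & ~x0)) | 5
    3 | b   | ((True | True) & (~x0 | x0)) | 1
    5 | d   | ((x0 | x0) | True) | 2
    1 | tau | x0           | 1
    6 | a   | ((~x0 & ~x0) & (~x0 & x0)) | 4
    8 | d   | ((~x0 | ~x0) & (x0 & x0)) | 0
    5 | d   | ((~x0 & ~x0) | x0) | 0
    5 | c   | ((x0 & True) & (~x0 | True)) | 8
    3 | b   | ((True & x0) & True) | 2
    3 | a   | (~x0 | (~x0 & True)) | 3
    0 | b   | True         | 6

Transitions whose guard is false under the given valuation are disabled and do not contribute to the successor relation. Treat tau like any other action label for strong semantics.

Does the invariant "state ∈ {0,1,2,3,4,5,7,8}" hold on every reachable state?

Answer: INVARIANT VIOLATED at state 6

Working:
Allowed set {0,1,2,3,4,5,7,8}
Reach set: {0,6}
  0: ✓
  6: outside
reach 6 via b — violates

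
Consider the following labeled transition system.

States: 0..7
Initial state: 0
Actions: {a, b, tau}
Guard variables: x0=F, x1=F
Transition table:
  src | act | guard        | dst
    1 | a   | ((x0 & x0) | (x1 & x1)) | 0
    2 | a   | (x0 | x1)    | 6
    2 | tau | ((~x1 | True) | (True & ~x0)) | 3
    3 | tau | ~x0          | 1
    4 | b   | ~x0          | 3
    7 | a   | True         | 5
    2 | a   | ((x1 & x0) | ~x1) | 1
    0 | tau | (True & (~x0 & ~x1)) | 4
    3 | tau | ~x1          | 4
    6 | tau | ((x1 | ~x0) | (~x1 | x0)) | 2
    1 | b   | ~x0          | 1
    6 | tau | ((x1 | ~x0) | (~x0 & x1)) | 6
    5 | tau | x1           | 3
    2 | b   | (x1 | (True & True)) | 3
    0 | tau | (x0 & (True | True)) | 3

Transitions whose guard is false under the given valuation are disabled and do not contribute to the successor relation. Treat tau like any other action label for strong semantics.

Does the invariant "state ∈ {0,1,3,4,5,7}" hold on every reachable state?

Inv-set: {0,1,3,4,5,7}
Reachable = {0,1,3,4}
  0: ✓
  1: ✓
  3: ✓
  4: ✓

Answer: INVARIANT HOLDS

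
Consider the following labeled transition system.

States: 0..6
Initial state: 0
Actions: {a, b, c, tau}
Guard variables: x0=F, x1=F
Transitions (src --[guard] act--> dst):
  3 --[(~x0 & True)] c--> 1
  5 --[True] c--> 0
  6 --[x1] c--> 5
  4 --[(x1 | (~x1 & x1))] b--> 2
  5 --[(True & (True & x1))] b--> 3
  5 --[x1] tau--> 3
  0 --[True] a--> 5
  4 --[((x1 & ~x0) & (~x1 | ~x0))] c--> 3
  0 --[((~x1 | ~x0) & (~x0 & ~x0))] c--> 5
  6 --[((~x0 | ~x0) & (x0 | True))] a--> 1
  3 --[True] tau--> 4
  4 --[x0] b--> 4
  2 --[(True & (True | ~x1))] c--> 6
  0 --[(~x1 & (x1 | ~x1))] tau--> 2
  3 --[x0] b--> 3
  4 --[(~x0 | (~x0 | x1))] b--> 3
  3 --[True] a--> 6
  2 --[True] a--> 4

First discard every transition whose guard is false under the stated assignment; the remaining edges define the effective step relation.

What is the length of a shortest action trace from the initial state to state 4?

Layered search for 4:
  Layer 0: {0}
  Layer 1: {2,5}
  Layer 2: {4,6}
depth(4)=2, e.g. tau·a

Answer: 2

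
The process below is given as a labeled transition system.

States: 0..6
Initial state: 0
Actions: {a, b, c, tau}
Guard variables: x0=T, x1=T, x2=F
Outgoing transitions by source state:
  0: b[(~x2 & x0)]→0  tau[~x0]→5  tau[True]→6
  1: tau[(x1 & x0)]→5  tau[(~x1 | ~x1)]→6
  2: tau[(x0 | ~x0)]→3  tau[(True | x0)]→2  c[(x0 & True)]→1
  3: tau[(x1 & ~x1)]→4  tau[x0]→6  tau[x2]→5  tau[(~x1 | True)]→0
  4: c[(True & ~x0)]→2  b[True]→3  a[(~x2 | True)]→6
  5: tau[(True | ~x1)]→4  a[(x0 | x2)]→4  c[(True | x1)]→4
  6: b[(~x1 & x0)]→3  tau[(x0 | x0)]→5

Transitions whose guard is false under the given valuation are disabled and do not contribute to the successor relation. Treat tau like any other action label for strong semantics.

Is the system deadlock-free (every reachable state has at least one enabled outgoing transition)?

Reachable = {0,3,4,5,6}
  0: b→0  tau→6  [deg 2]
  3: tau→0  tau→6  [deg 2]
  4: a→6  b→3  [deg 2]
  5: a→4  c→4  tau→4  [deg 3]
  6: tau→5  [deg 1]

Answer: DEADLOCK-FREE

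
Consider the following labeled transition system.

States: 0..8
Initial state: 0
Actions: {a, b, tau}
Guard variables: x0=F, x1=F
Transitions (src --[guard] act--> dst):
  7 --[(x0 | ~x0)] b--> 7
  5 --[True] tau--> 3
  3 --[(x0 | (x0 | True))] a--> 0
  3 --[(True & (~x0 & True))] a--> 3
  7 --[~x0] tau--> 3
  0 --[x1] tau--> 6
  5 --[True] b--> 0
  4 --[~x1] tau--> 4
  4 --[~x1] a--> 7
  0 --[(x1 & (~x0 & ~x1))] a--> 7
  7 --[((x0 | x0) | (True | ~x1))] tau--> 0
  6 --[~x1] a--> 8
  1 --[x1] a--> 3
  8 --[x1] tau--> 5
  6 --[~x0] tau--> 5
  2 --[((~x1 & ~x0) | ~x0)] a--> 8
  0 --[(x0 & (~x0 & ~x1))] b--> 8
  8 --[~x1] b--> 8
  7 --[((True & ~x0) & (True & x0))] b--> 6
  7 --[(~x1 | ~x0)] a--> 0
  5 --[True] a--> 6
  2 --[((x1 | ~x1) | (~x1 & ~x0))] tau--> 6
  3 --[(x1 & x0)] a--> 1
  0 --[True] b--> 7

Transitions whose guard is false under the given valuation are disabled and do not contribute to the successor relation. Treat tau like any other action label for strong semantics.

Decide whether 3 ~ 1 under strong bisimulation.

Answer: NOT BISIMILAR

Working:
Bisimulation quotient by refinement:
  round 0: {{0,1,2,3,4,5,6,7,8}}
  round 1: {{0,8},{1},{2,4,6},{3},{5,7}}
  round 2: {{0},{1},{2},{3},{4},{5},{6},{7},{8}}
stable after 3 split(s): 9 block(s)
3∈{3}, 1∈{1}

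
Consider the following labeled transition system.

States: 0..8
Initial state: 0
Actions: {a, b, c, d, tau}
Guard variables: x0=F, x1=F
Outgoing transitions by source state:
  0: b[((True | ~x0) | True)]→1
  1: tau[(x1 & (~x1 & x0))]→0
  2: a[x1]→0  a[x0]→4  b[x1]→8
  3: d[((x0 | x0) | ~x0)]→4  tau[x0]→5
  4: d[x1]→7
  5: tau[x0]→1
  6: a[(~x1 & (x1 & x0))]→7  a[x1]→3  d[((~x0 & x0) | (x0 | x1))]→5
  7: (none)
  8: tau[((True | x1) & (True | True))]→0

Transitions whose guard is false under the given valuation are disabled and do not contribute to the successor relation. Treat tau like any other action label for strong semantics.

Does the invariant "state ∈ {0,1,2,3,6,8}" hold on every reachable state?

Safe = {0,1,2,3,6,8}
Reachable = {0,1}
  0: ✓
  1: ✓

Answer: INVARIANT HOLDS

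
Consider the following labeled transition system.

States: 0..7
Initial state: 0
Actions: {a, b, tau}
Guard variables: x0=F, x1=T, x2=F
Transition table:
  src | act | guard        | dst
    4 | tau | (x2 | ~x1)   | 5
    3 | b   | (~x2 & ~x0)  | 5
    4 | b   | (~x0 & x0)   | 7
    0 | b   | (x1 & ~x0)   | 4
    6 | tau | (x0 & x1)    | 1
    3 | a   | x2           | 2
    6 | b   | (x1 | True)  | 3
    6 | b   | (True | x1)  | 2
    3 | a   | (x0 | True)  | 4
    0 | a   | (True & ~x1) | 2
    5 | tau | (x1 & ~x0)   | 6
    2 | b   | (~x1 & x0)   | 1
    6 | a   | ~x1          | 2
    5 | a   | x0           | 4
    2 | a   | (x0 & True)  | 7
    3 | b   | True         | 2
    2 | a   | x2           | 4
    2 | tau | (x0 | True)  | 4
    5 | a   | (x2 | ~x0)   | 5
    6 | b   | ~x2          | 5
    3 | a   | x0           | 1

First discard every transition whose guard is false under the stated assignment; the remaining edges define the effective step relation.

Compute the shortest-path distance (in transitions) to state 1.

BFS to 1:
  depth 0: {0}
  depth 1: {4}
1 never appears.

Answer: UNREACHABLE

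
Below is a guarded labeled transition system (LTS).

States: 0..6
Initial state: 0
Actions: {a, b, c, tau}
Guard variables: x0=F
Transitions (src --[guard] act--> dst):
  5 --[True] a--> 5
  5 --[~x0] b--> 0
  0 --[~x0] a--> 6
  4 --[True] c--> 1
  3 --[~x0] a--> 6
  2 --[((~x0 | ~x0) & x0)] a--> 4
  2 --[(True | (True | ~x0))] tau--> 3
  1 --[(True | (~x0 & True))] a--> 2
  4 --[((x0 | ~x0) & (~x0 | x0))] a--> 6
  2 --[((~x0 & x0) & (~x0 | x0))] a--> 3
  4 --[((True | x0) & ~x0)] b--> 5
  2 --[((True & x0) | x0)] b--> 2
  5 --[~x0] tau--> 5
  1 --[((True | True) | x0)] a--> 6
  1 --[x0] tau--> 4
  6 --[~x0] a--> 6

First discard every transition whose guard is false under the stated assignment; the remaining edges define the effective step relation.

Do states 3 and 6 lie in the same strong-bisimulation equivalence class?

Refine partition for ~:
  π0 = {{0,1,2,3,4,5,6}}
  π1 = {{0,1,3,6},{2},{4},{5}}
  π2 = {{0,3,6},{1},{2},{4},{5}}
Fixed point at round 3; 5 class(es).
3∈{0,3,6}, 6∈{0,3,6}

Answer: BISIMILAR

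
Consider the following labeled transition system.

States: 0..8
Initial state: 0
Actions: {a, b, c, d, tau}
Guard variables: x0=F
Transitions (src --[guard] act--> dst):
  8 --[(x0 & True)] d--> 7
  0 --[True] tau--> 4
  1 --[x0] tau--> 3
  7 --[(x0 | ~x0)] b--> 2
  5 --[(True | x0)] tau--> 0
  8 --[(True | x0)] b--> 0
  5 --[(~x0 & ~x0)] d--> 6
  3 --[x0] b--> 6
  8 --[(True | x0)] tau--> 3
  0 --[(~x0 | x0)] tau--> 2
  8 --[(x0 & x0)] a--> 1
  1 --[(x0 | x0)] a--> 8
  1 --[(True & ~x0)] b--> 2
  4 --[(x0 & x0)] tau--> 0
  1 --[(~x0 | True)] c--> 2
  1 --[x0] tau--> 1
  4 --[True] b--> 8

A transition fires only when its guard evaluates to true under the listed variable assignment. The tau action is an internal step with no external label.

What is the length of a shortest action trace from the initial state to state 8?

Breadth-first toward 8:
  depth 0: {0}
  depth 1: {2,4}
  depth 2: {8}
depth(8)=2, e.g. tau·b

Answer: 2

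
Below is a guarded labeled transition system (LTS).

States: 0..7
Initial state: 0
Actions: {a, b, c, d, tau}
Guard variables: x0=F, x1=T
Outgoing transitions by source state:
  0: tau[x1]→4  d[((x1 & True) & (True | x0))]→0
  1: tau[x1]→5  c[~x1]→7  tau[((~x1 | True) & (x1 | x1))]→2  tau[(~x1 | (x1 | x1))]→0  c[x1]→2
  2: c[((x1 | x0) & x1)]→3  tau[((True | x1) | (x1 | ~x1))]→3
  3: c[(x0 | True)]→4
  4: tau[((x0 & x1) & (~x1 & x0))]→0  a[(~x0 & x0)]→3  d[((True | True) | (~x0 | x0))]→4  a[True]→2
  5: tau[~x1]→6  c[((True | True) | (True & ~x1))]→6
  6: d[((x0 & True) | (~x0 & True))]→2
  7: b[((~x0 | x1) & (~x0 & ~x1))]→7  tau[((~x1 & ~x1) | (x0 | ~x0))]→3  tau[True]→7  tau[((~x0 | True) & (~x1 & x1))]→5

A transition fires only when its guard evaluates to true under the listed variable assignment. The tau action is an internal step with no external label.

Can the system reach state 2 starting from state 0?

15 transition(s) survive guard evaluation.
Layer 0: {0}
Layer 1: {4}  total {0,4}
Layer 2: {2}  total {0,2,4}
Layer 3: {3}  total {0,2,3,4}
Reach set: {0,2,3,4}
trace reaching 2: tau·a

Answer: REACHABLE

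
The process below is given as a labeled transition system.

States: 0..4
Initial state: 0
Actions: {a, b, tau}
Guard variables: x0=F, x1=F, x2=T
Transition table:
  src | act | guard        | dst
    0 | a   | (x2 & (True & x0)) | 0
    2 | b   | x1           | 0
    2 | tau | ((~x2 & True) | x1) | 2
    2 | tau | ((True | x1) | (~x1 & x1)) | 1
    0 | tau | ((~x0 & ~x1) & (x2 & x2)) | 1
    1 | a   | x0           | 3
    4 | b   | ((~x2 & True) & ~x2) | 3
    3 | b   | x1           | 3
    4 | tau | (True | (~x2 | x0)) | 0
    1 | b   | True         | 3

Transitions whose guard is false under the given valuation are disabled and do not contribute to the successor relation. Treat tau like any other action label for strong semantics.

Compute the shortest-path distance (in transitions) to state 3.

Answer: 2

Working:
Breadth-first toward 3:
  Layer 0: {0}
  Layer 1: {1}
  Layer 2: {3}
3 enters at depth 2; path tau·b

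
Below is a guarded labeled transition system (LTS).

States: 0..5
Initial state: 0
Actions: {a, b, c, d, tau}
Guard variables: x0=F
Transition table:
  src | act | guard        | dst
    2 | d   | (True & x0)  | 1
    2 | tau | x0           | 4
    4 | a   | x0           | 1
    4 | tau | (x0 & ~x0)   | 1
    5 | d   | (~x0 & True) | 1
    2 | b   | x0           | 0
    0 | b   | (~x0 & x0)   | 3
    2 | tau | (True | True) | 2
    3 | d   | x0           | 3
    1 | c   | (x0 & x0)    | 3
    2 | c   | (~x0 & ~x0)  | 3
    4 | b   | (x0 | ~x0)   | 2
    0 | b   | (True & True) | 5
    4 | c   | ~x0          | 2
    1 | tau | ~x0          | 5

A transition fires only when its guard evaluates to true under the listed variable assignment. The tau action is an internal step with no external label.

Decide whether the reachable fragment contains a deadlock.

Answer: DEADLOCK-FREE

Analysis:
R = {0,1,5}
  0: b→5  [deg 1]
  1: tau→5  [deg 1]
  5: d→1  [deg 1]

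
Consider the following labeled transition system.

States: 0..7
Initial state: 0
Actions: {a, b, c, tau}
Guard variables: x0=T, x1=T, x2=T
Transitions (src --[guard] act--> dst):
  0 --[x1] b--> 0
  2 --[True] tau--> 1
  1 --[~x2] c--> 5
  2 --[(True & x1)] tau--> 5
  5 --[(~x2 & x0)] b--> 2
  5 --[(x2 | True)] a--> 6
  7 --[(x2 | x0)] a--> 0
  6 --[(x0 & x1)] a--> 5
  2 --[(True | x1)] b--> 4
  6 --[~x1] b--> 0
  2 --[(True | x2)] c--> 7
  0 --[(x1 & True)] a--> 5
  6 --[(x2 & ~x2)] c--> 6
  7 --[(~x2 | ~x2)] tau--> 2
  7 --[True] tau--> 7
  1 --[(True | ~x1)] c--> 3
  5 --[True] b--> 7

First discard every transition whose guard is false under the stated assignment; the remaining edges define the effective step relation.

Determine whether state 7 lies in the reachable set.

Answer: REACHABLE

Working:
Guard filter leaves 12 enabled edge(s).
L0 = {0}
L1 = {5}  now seen {0,5}
L2 = {6,7}  now seen {0,5,6,7}
Reach set: {0,5,6,7}
witness 7: a·b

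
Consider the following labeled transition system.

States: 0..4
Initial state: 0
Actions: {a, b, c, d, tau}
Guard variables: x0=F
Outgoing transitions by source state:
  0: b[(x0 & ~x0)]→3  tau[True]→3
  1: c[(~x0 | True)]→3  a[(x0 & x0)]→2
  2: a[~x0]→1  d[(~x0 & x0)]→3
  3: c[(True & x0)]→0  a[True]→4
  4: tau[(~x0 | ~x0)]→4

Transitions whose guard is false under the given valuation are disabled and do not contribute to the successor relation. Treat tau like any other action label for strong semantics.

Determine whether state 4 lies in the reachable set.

Answer: REACHABLE

Analysis:
Guard filter leaves 5 enabled edge(s).
depth 0: {0}
depth 1: {3}  total {0,3}
depth 2: {4}  total {0,3,4}
R = {0,3,4}
trace reaching 4: tau·a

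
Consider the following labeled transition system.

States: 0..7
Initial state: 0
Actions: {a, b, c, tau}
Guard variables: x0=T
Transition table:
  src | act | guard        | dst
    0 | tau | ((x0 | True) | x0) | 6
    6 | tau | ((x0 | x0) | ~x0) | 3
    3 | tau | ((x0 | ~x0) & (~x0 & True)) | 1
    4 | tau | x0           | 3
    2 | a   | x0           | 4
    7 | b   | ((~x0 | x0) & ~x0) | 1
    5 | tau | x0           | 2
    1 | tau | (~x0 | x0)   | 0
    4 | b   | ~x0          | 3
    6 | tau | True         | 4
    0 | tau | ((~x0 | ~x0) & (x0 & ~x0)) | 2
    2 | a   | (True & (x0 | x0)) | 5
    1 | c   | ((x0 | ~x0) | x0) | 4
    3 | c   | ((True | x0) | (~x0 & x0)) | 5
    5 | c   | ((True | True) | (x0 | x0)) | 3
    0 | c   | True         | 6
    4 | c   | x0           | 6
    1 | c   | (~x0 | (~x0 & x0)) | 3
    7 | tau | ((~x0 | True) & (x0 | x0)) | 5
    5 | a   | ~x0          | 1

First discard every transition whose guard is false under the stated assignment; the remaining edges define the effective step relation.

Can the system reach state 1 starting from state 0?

Answer: UNREACHABLE

Analysis:
After dropping false guards: 14 live edges.
depth 0: {0}
depth 1: {6}  cumulative {0,6}
depth 2: {3,4}  cumulative {0,3,4,6}
depth 3: {5}  cumulative {0,3,4,5,6}
depth 4: {2}  cumulative {0,2,3,4,5,6}
Reachable = {0,2,3,4,5,6}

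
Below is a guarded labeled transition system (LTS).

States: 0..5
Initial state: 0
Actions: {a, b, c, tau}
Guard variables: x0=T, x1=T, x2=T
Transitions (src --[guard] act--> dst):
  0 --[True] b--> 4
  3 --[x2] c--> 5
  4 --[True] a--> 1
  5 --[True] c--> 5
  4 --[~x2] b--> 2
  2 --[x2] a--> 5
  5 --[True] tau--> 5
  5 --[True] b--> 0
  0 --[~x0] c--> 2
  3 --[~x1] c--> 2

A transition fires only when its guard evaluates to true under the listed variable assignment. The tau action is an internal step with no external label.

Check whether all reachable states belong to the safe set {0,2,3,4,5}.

Answer: INVARIANT VIOLATED at state 1

Analysis:
Allowed set {0,2,3,4,5}
Reach set: {0,1,4}
  0: ✓
  1: outside
  4: ✓
counterexample path to 1: b·a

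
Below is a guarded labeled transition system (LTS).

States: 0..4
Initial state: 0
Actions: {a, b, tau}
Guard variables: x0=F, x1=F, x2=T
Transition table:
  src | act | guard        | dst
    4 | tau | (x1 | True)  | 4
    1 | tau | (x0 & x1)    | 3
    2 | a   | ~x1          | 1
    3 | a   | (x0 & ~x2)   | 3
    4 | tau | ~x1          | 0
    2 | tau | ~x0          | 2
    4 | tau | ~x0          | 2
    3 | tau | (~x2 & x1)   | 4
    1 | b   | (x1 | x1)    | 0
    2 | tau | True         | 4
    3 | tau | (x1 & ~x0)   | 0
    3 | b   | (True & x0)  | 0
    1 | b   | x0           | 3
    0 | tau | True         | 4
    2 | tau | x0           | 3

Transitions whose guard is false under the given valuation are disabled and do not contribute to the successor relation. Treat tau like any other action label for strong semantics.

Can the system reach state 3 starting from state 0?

7 transition(s) survive guard evaluation.
depth 0: {0}
depth 1: {4}  total {0,4}
depth 2: {2}  total {0,2,4}
depth 3: {1}  total {0,1,2,4}
R = {0,1,2,4}

Answer: UNREACHABLE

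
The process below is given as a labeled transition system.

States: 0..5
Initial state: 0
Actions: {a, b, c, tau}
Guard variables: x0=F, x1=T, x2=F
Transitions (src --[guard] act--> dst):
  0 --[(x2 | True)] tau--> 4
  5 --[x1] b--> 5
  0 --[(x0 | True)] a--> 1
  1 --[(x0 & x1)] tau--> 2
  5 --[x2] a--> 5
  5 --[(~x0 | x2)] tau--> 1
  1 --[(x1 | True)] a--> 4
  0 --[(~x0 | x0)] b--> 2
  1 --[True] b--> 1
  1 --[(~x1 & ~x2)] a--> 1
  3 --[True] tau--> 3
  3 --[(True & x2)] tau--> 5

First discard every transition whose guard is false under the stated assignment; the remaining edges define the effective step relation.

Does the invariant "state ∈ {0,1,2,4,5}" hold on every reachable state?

Answer: INVARIANT HOLDS

Trace:
Safe = {0,1,2,4,5}
R = {0,1,2,4}
  0: safe
  1: safe
  2: safe
  4: safe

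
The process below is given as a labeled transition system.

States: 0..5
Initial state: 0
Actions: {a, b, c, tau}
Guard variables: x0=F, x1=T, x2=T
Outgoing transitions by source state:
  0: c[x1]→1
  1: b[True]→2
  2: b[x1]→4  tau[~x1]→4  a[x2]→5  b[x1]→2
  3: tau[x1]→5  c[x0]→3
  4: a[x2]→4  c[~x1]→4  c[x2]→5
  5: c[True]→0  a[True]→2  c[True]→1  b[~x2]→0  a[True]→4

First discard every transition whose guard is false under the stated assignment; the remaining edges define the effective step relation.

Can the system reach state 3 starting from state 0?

Answer: UNREACHABLE

Trace:
After dropping false guards: 12 live edges.
L0 = {0}
L1 = {1}  now seen {0,1}
L2 = {2}  now seen {0,1,2}
L3 = {4,5}  now seen {0,1,2,4,5}
Reachable = {0,1,2,4,5}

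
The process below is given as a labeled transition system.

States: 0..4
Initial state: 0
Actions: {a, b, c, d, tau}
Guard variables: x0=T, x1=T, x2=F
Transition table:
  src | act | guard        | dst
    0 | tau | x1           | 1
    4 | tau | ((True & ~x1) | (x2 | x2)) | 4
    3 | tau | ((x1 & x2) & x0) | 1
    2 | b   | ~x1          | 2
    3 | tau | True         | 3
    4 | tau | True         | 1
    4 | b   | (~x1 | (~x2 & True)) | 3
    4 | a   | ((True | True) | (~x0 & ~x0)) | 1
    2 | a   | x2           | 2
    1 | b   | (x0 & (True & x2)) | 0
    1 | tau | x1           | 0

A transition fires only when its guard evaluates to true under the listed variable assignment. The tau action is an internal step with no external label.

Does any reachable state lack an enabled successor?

Reach set: {0,1}
  0: tau→1  [deg 1]
  1: tau→0  [deg 1]

Answer: DEADLOCK-FREE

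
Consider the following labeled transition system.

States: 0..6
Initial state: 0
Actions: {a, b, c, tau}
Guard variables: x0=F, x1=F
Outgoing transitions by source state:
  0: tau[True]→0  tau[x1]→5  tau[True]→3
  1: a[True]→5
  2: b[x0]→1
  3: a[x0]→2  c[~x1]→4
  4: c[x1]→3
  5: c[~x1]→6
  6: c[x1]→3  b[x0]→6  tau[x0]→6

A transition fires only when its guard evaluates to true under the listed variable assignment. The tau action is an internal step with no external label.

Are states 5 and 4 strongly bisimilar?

Answer: NOT BISIMILAR

Trace:
Refine partition for ~:
  π0 = {{0,1,2,3,4,5,6}}
  π1 = {{0},{1},{2,4,6},{3,5}}
stable after 2 split(s): 4 block(s)
class of 5: {3,5}; class of 4: {2,4,6}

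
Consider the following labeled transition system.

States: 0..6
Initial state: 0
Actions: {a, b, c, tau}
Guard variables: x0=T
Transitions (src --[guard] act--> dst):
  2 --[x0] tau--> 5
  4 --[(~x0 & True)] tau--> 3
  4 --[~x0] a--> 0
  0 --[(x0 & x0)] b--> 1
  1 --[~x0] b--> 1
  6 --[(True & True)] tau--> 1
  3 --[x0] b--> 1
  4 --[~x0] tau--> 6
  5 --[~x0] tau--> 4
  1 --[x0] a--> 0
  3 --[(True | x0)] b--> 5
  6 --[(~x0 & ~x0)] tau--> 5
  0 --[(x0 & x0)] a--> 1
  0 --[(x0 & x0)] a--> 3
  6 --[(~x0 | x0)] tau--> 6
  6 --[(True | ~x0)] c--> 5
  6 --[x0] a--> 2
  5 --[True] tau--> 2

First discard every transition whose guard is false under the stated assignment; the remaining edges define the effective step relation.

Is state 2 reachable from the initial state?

12 transition(s) survive guard evaluation.
L0 = {0}
L1 = {1,3}  now seen {0,1,3}
L2 = {5}  now seen {0,1,3,5}
L3 = {2}  now seen {0,1,2,3,5}
R = {0,1,2,3,5}
Path to 2: a·b·tau

Answer: REACHABLE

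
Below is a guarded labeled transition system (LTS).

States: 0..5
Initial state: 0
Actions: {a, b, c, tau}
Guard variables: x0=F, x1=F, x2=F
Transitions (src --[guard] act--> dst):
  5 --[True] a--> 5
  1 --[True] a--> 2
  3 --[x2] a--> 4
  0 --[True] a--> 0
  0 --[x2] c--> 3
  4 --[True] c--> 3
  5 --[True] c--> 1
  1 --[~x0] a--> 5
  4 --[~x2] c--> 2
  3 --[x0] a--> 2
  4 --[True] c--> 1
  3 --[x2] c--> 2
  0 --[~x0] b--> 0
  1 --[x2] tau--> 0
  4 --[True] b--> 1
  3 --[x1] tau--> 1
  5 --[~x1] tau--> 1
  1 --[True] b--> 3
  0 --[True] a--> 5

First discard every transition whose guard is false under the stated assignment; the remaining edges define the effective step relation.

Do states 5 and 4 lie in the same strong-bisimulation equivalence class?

Answer: NOT BISIMILAR

Working:
Refine partition for ~:
  P[0] = {{0,1,2,3,4,5}}
  P[1] = {{0,1},{2,3},{4},{5}}
  P[2] = {{0},{1},{2,3},{4},{5}}
stable after 3 split(s): 5 block(s)
5∈{5}, 4∈{4}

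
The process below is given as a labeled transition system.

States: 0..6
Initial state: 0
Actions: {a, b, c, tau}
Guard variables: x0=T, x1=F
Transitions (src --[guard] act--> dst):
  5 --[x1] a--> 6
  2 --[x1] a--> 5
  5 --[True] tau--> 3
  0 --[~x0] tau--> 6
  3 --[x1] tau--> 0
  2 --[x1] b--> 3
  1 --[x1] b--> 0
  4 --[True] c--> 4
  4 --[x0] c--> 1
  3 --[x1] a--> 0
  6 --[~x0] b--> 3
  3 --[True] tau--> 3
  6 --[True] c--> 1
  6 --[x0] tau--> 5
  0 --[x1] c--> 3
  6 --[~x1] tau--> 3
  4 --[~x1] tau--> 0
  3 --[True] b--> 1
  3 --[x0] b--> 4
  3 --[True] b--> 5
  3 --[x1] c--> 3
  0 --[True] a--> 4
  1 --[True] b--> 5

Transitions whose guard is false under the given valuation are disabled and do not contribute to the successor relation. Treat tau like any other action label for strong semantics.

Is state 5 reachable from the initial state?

Answer: REACHABLE

Analysis:
Guard filter leaves 13 enabled edge(s).
depth 0: {0}
depth 1: {4}  cumulative {0,4}
depth 2: {1}  cumulative {0,1,4}
depth 3: {5}  cumulative {0,1,4,5}
depth 4: {3}  cumulative {0,1,3,4,5}
R = {0,1,3,4,5}
trace reaching 5: a·c·b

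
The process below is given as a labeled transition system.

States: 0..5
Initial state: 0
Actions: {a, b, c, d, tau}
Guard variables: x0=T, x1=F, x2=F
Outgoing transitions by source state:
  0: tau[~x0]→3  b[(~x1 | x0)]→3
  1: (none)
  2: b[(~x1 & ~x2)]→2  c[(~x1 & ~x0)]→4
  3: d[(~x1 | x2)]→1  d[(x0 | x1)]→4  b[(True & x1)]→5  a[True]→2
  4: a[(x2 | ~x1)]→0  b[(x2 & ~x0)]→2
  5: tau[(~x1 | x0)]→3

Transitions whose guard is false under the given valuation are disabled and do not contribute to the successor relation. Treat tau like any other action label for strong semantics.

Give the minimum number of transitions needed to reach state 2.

Answer: 2

Trace:
Breadth-first toward 2:
  L0 = {0}
  L1 = {3}
  L2 = {1,2,4}
first hit 2 at d=2 via b·a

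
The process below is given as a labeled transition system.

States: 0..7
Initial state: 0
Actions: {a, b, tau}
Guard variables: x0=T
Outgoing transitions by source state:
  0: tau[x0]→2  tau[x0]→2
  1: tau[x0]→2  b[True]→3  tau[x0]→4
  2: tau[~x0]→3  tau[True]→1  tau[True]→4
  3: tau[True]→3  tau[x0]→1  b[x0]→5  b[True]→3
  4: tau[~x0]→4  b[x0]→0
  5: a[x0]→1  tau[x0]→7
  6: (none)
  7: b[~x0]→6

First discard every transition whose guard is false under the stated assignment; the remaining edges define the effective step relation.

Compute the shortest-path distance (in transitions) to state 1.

BFS to 1:
  L0 = {0}
  L1 = {2}
  L2 = {1,4}
depth(1)=2, e.g. tau·tau

Answer: 2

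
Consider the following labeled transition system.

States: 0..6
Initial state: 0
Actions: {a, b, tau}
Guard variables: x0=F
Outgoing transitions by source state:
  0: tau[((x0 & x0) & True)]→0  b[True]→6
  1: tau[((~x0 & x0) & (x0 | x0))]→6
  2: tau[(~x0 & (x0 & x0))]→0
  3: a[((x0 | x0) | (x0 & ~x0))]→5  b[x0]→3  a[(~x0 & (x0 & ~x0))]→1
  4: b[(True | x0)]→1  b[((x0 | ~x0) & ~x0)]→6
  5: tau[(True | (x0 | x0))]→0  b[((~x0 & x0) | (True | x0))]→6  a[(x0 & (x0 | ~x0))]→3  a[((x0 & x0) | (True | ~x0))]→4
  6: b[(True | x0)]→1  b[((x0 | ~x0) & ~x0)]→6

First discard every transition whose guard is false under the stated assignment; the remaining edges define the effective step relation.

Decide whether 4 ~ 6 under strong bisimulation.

Answer: BISIMILAR

Analysis:
Compute ~ classes (split until stable):
  round 0: {{0,1,2,3,4,5,6}}
  round 1: {{0,4,6},{1,2,3},{5}}
  round 2: {{0},{1,2,3},{4,6},{5}}
Fixed point at round 3; 4 class(es).
class of 4: {4,6}; class of 6: {4,6}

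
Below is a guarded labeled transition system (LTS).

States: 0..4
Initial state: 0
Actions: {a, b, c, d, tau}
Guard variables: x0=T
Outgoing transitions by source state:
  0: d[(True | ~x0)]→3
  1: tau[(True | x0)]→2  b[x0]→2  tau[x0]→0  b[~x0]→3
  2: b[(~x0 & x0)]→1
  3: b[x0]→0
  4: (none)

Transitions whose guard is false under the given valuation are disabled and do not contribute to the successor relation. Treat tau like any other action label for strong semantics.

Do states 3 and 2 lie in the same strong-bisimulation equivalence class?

Compute ~ classes (split until stable):
  π0 = {{0,1,2,3,4}}
  π1 = {{0},{1},{2,4},{3}}
stable after 2 split(s): 4 block(s)
[3]={3}  [2]={2,4}

Answer: NOT BISIMILAR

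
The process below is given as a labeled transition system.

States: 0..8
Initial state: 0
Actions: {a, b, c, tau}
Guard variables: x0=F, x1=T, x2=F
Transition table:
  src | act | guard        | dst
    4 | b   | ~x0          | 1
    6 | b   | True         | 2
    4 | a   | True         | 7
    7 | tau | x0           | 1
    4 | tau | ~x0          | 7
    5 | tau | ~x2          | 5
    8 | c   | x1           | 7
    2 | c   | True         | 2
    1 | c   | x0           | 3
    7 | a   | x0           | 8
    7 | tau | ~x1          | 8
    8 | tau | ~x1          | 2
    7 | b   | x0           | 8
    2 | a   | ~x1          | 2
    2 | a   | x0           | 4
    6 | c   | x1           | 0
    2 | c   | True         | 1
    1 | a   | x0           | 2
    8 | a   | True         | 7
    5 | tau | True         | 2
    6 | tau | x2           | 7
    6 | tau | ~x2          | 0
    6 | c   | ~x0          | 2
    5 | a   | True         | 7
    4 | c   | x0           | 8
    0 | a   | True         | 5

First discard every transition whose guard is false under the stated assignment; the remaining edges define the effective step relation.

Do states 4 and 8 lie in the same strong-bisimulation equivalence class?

Answer: NOT BISIMILAR

Analysis:
Compute ~ classes (split until stable):
  P[0] = {{0,1,2,3,4,5,6,7,8}}
  P[1] = {{0},{1,3,7},{2},{4},{5},{6},{8}}
Fixed point at round 2; 7 class(es).
class of 4: {4}; class of 8: {8}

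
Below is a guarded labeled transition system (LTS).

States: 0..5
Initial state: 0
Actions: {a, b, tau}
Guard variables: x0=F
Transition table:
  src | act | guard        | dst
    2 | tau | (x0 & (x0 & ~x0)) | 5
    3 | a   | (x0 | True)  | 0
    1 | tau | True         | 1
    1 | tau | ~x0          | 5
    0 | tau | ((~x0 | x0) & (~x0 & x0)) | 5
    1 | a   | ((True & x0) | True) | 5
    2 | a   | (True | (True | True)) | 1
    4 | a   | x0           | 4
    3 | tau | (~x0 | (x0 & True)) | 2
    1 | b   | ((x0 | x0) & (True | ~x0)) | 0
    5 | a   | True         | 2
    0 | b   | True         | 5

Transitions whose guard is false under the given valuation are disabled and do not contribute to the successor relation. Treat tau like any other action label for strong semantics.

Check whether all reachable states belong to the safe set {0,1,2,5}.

Answer: INVARIANT HOLDS

Analysis:
Inv-set: {0,1,2,5}
Reachable = {0,1,2,5}
  0: ✓
  1: ✓
  2: ✓
  5: ✓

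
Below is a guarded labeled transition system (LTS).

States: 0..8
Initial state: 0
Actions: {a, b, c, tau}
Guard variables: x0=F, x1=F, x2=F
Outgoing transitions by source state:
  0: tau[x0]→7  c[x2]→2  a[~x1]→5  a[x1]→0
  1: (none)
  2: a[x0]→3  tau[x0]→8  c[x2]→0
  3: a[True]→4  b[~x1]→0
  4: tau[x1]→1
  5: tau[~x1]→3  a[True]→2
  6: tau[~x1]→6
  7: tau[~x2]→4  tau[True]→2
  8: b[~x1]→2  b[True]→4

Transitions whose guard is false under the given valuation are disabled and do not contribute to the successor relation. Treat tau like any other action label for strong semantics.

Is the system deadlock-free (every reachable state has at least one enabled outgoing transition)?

Answer: DEADLOCK at state 2

Working:
Reach set: {0,2,3,4,5}
  0: a→5  [1 exit(s)]
  2: ∅  [deadlock]
  3: a→4  b→0  [2 exit(s)]
  4: ∅  [deadlock]
  5: a→2  tau→3  [2 exit(s)]
witness 2: a·a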